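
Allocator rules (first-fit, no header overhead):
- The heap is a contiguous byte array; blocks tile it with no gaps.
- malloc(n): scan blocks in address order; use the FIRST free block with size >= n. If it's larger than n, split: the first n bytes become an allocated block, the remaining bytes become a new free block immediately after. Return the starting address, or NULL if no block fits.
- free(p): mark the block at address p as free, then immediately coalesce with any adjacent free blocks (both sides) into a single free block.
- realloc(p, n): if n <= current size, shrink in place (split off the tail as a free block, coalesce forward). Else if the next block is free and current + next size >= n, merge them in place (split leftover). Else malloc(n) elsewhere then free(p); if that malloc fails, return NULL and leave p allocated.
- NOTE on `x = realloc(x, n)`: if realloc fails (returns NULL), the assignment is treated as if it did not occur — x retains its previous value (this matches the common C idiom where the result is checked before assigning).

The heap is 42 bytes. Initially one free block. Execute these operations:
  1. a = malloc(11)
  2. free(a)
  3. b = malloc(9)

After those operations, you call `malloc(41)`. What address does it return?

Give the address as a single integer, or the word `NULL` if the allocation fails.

Answer: NULL

Derivation:
Op 1: a = malloc(11) -> a = 0; heap: [0-10 ALLOC][11-41 FREE]
Op 2: free(a) -> (freed a); heap: [0-41 FREE]
Op 3: b = malloc(9) -> b = 0; heap: [0-8 ALLOC][9-41 FREE]
malloc(41): first-fit scan over [0-8 ALLOC][9-41 FREE] -> NULL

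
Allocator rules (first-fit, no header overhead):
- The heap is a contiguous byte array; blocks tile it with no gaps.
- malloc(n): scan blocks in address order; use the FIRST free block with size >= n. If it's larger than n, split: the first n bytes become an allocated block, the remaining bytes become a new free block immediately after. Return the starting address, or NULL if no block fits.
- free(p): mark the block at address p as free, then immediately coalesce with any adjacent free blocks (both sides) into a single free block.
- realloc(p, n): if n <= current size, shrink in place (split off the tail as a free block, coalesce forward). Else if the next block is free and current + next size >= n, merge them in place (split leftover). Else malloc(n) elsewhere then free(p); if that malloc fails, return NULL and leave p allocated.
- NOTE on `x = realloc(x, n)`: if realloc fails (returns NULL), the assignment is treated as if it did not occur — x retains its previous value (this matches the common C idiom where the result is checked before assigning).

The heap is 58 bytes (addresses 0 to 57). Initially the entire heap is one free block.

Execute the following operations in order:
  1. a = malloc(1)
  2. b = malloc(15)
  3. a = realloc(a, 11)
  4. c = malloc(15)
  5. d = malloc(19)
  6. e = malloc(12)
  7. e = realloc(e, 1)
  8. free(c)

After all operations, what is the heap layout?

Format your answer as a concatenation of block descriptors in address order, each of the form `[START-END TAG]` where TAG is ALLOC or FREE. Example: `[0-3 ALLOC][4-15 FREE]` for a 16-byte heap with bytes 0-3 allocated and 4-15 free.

Answer: [0-0 FREE][1-15 ALLOC][16-26 ALLOC][27-41 FREE][42-42 ALLOC][43-57 FREE]

Derivation:
Op 1: a = malloc(1) -> a = 0; heap: [0-0 ALLOC][1-57 FREE]
Op 2: b = malloc(15) -> b = 1; heap: [0-0 ALLOC][1-15 ALLOC][16-57 FREE]
Op 3: a = realloc(a, 11) -> a = 16; heap: [0-0 FREE][1-15 ALLOC][16-26 ALLOC][27-57 FREE]
Op 4: c = malloc(15) -> c = 27; heap: [0-0 FREE][1-15 ALLOC][16-26 ALLOC][27-41 ALLOC][42-57 FREE]
Op 5: d = malloc(19) -> d = NULL; heap: [0-0 FREE][1-15 ALLOC][16-26 ALLOC][27-41 ALLOC][42-57 FREE]
Op 6: e = malloc(12) -> e = 42; heap: [0-0 FREE][1-15 ALLOC][16-26 ALLOC][27-41 ALLOC][42-53 ALLOC][54-57 FREE]
Op 7: e = realloc(e, 1) -> e = 42; heap: [0-0 FREE][1-15 ALLOC][16-26 ALLOC][27-41 ALLOC][42-42 ALLOC][43-57 FREE]
Op 8: free(c) -> (freed c); heap: [0-0 FREE][1-15 ALLOC][16-26 ALLOC][27-41 FREE][42-42 ALLOC][43-57 FREE]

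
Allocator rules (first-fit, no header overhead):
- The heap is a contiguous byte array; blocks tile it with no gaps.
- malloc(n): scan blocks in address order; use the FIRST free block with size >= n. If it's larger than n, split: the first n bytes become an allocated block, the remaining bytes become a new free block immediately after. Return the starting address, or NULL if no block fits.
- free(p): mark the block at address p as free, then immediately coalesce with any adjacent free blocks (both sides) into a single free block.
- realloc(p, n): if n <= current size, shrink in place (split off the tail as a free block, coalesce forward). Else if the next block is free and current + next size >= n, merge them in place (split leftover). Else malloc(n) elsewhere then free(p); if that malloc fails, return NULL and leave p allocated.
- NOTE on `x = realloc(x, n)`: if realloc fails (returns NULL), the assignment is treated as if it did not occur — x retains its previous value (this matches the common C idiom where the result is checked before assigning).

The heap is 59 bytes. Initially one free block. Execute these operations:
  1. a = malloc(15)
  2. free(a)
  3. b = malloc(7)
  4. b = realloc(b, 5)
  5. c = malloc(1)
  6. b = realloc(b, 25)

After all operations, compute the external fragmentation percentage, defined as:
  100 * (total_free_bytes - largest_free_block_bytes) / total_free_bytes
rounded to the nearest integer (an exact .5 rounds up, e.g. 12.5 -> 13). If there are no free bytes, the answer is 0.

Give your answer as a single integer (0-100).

Op 1: a = malloc(15) -> a = 0; heap: [0-14 ALLOC][15-58 FREE]
Op 2: free(a) -> (freed a); heap: [0-58 FREE]
Op 3: b = malloc(7) -> b = 0; heap: [0-6 ALLOC][7-58 FREE]
Op 4: b = realloc(b, 5) -> b = 0; heap: [0-4 ALLOC][5-58 FREE]
Op 5: c = malloc(1) -> c = 5; heap: [0-4 ALLOC][5-5 ALLOC][6-58 FREE]
Op 6: b = realloc(b, 25) -> b = 6; heap: [0-4 FREE][5-5 ALLOC][6-30 ALLOC][31-58 FREE]
Free blocks: [5 28] total_free=33 largest=28 -> 100*(33-28)/33 = 500/33 ≈ 15.152 -> rounds to 15

Answer: 15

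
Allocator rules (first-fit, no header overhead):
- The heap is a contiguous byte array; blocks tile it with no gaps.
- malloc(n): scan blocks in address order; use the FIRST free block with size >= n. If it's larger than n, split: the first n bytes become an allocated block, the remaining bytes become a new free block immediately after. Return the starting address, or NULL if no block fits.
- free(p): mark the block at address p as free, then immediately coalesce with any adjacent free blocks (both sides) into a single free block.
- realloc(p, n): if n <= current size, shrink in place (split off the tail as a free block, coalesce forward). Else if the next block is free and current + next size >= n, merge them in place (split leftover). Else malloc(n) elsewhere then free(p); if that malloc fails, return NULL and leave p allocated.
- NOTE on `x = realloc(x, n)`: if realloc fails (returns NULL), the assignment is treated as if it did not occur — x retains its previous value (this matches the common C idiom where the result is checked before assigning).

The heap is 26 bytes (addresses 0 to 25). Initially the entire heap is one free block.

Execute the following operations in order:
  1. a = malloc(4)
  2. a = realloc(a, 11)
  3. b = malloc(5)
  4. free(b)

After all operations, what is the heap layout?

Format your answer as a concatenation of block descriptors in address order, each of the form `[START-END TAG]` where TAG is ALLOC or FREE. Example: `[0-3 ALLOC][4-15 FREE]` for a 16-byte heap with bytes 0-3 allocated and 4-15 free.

Answer: [0-10 ALLOC][11-25 FREE]

Derivation:
Op 1: a = malloc(4) -> a = 0; heap: [0-3 ALLOC][4-25 FREE]
Op 2: a = realloc(a, 11) -> a = 0; heap: [0-10 ALLOC][11-25 FREE]
Op 3: b = malloc(5) -> b = 11; heap: [0-10 ALLOC][11-15 ALLOC][16-25 FREE]
Op 4: free(b) -> (freed b); heap: [0-10 ALLOC][11-25 FREE]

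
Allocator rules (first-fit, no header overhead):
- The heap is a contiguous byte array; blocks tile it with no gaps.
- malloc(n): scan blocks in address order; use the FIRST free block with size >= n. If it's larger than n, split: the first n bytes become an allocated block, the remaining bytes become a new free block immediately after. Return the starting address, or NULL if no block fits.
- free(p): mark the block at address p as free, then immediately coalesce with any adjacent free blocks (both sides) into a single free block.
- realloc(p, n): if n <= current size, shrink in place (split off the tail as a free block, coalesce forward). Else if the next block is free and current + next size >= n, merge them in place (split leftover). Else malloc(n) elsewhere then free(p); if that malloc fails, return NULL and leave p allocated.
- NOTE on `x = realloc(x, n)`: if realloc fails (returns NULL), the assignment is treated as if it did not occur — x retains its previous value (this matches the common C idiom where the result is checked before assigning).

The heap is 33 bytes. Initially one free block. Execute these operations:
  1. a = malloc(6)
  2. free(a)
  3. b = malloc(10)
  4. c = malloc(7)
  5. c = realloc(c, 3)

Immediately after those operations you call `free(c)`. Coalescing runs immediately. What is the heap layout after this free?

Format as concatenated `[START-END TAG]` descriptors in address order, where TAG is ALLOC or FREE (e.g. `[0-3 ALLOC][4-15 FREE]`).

Answer: [0-9 ALLOC][10-32 FREE]

Derivation:
Op 1: a = malloc(6) -> a = 0; heap: [0-5 ALLOC][6-32 FREE]
Op 2: free(a) -> (freed a); heap: [0-32 FREE]
Op 3: b = malloc(10) -> b = 0; heap: [0-9 ALLOC][10-32 FREE]
Op 4: c = malloc(7) -> c = 10; heap: [0-9 ALLOC][10-16 ALLOC][17-32 FREE]
Op 5: c = realloc(c, 3) -> c = 10; heap: [0-9 ALLOC][10-12 ALLOC][13-32 FREE]
free(c): c = 10 -> block [10-12 ALLOC]; mark free, coalesce with adjacent free neighbors -> [0-9 ALLOC][10-32 FREE]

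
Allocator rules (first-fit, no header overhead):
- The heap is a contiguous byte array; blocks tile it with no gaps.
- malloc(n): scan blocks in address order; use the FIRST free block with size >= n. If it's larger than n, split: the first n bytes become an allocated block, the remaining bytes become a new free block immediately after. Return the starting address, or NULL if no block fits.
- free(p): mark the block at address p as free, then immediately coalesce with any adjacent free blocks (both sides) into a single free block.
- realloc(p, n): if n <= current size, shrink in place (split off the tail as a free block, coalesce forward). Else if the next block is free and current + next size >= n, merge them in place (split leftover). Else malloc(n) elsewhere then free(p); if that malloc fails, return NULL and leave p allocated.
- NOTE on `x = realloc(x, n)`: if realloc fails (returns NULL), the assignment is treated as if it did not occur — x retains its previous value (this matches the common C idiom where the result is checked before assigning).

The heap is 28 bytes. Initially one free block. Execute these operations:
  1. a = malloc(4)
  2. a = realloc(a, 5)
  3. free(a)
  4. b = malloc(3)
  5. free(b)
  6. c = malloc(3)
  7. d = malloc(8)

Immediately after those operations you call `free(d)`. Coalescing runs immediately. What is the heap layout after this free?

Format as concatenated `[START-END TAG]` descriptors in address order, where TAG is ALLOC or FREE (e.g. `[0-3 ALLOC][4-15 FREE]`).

Op 1: a = malloc(4) -> a = 0; heap: [0-3 ALLOC][4-27 FREE]
Op 2: a = realloc(a, 5) -> a = 0; heap: [0-4 ALLOC][5-27 FREE]
Op 3: free(a) -> (freed a); heap: [0-27 FREE]
Op 4: b = malloc(3) -> b = 0; heap: [0-2 ALLOC][3-27 FREE]
Op 5: free(b) -> (freed b); heap: [0-27 FREE]
Op 6: c = malloc(3) -> c = 0; heap: [0-2 ALLOC][3-27 FREE]
Op 7: d = malloc(8) -> d = 3; heap: [0-2 ALLOC][3-10 ALLOC][11-27 FREE]
free(d): d = 3 -> block [3-10 ALLOC]; mark free, coalesce with adjacent free neighbors -> [0-2 ALLOC][3-27 FREE]

Answer: [0-2 ALLOC][3-27 FREE]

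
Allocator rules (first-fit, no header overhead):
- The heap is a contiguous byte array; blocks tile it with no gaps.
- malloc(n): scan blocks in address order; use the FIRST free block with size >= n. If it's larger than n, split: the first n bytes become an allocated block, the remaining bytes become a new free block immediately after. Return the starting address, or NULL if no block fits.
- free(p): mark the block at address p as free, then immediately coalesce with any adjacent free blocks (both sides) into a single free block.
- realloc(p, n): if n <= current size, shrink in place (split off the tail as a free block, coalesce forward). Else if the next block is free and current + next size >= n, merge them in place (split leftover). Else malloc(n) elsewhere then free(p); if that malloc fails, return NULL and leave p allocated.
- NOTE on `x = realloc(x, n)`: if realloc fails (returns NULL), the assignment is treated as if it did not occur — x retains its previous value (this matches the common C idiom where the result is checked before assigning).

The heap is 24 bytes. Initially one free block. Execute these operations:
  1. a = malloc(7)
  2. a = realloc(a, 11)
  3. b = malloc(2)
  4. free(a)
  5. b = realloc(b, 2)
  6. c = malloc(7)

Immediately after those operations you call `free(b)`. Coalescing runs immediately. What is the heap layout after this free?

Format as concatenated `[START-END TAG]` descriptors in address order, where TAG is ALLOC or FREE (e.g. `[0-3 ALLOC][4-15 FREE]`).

Answer: [0-6 ALLOC][7-23 FREE]

Derivation:
Op 1: a = malloc(7) -> a = 0; heap: [0-6 ALLOC][7-23 FREE]
Op 2: a = realloc(a, 11) -> a = 0; heap: [0-10 ALLOC][11-23 FREE]
Op 3: b = malloc(2) -> b = 11; heap: [0-10 ALLOC][11-12 ALLOC][13-23 FREE]
Op 4: free(a) -> (freed a); heap: [0-10 FREE][11-12 ALLOC][13-23 FREE]
Op 5: b = realloc(b, 2) -> b = 11; heap: [0-10 FREE][11-12 ALLOC][13-23 FREE]
Op 6: c = malloc(7) -> c = 0; heap: [0-6 ALLOC][7-10 FREE][11-12 ALLOC][13-23 FREE]
free(b): b = 11 -> block [11-12 ALLOC]; mark free, coalesce with adjacent free neighbors -> [0-6 ALLOC][7-23 FREE]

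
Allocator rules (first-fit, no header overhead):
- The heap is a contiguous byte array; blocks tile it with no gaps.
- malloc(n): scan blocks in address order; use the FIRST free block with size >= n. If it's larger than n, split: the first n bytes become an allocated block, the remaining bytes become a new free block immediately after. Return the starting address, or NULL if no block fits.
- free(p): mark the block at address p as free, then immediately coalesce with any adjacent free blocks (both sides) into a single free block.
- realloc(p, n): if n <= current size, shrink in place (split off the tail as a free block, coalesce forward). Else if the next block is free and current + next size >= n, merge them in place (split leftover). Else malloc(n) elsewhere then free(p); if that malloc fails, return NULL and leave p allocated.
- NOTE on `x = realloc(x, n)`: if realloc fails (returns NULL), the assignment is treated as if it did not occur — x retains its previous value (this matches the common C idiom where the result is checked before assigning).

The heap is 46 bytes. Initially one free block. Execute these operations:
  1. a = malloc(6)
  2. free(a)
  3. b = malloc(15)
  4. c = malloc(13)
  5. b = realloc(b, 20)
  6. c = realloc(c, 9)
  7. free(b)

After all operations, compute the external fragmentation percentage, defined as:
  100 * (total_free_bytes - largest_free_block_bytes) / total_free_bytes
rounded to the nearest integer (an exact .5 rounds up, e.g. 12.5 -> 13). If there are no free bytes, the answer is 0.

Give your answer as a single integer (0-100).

Answer: 41

Derivation:
Op 1: a = malloc(6) -> a = 0; heap: [0-5 ALLOC][6-45 FREE]
Op 2: free(a) -> (freed a); heap: [0-45 FREE]
Op 3: b = malloc(15) -> b = 0; heap: [0-14 ALLOC][15-45 FREE]
Op 4: c = malloc(13) -> c = 15; heap: [0-14 ALLOC][15-27 ALLOC][28-45 FREE]
Op 5: b = realloc(b, 20) -> NULL (b unchanged); heap: [0-14 ALLOC][15-27 ALLOC][28-45 FREE]
Op 6: c = realloc(c, 9) -> c = 15; heap: [0-14 ALLOC][15-23 ALLOC][24-45 FREE]
Op 7: free(b) -> (freed b); heap: [0-14 FREE][15-23 ALLOC][24-45 FREE]
Free blocks: [15 22] total_free=37 largest=22 -> 100*(37-22)/37 = 1500/37 ≈ 40.541 -> rounds to 41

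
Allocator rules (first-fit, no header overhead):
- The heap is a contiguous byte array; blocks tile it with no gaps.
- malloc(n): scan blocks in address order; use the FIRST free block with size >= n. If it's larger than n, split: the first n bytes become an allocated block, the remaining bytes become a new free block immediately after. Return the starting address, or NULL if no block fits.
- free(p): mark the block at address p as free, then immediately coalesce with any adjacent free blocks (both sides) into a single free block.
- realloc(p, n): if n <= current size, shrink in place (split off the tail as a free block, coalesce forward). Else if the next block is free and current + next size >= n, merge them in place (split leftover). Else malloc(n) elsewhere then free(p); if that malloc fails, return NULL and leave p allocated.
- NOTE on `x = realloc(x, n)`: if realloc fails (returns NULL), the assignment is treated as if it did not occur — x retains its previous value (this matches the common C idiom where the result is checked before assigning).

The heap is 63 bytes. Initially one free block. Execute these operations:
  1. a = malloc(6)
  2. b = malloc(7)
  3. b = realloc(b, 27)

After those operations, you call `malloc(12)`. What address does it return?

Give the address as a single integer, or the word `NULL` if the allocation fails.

Op 1: a = malloc(6) -> a = 0; heap: [0-5 ALLOC][6-62 FREE]
Op 2: b = malloc(7) -> b = 6; heap: [0-5 ALLOC][6-12 ALLOC][13-62 FREE]
Op 3: b = realloc(b, 27) -> b = 6; heap: [0-5 ALLOC][6-32 ALLOC][33-62 FREE]
malloc(12): first-fit scan over [0-5 ALLOC][6-32 ALLOC][33-62 FREE] -> 33

Answer: 33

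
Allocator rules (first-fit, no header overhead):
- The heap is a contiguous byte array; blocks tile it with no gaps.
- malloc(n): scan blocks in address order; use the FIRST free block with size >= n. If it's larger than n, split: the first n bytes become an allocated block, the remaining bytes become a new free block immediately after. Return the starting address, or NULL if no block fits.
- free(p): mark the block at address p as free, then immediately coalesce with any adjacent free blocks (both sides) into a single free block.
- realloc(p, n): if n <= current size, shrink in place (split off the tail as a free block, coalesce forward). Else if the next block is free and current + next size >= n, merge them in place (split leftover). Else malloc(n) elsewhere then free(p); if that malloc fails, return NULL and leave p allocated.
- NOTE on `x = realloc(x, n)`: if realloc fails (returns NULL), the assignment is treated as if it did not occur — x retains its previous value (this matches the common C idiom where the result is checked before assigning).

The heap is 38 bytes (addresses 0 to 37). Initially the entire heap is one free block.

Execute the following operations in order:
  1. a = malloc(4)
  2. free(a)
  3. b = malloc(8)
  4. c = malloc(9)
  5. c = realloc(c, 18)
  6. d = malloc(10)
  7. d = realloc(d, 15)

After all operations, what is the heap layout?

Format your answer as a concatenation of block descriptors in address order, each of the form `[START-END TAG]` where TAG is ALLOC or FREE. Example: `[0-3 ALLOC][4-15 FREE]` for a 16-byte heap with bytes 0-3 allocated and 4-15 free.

Answer: [0-7 ALLOC][8-25 ALLOC][26-35 ALLOC][36-37 FREE]

Derivation:
Op 1: a = malloc(4) -> a = 0; heap: [0-3 ALLOC][4-37 FREE]
Op 2: free(a) -> (freed a); heap: [0-37 FREE]
Op 3: b = malloc(8) -> b = 0; heap: [0-7 ALLOC][8-37 FREE]
Op 4: c = malloc(9) -> c = 8; heap: [0-7 ALLOC][8-16 ALLOC][17-37 FREE]
Op 5: c = realloc(c, 18) -> c = 8; heap: [0-7 ALLOC][8-25 ALLOC][26-37 FREE]
Op 6: d = malloc(10) -> d = 26; heap: [0-7 ALLOC][8-25 ALLOC][26-35 ALLOC][36-37 FREE]
Op 7: d = realloc(d, 15) -> NULL (d unchanged); heap: [0-7 ALLOC][8-25 ALLOC][26-35 ALLOC][36-37 FREE]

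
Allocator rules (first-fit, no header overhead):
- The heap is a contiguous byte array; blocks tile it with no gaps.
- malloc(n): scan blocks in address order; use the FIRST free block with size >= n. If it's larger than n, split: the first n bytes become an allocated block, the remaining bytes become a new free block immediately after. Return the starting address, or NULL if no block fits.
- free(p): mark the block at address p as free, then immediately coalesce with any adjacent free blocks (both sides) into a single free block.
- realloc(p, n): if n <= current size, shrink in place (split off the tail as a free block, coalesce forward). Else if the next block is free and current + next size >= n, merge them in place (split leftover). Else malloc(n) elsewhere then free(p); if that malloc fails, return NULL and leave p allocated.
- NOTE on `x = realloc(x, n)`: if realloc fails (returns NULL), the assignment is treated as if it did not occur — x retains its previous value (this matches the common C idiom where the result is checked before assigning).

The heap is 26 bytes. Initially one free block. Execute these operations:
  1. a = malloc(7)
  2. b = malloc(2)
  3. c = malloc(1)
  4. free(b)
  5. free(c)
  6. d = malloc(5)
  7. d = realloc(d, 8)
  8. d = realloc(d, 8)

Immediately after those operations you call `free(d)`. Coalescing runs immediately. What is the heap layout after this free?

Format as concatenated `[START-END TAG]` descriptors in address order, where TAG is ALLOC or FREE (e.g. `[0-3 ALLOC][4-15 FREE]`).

Answer: [0-6 ALLOC][7-25 FREE]

Derivation:
Op 1: a = malloc(7) -> a = 0; heap: [0-6 ALLOC][7-25 FREE]
Op 2: b = malloc(2) -> b = 7; heap: [0-6 ALLOC][7-8 ALLOC][9-25 FREE]
Op 3: c = malloc(1) -> c = 9; heap: [0-6 ALLOC][7-8 ALLOC][9-9 ALLOC][10-25 FREE]
Op 4: free(b) -> (freed b); heap: [0-6 ALLOC][7-8 FREE][9-9 ALLOC][10-25 FREE]
Op 5: free(c) -> (freed c); heap: [0-6 ALLOC][7-25 FREE]
Op 6: d = malloc(5) -> d = 7; heap: [0-6 ALLOC][7-11 ALLOC][12-25 FREE]
Op 7: d = realloc(d, 8) -> d = 7; heap: [0-6 ALLOC][7-14 ALLOC][15-25 FREE]
Op 8: d = realloc(d, 8) -> d = 7; heap: [0-6 ALLOC][7-14 ALLOC][15-25 FREE]
free(d): d = 7 -> block [7-14 ALLOC]; mark free, coalesce with adjacent free neighbors -> [0-6 ALLOC][7-25 FREE]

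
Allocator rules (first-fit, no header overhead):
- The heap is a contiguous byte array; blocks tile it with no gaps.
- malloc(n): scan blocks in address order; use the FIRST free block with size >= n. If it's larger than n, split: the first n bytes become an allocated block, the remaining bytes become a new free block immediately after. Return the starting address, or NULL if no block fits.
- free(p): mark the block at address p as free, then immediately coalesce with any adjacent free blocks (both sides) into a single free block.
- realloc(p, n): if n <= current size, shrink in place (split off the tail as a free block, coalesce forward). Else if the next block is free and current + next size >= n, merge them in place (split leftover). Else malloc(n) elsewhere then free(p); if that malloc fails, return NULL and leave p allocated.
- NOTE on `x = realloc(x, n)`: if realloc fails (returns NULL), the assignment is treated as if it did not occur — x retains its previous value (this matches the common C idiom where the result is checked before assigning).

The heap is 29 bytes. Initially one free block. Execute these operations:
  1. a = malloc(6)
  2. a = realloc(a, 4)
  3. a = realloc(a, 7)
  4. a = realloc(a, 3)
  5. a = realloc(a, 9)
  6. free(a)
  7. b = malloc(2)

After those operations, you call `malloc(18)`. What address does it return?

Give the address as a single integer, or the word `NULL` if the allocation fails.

Answer: 2

Derivation:
Op 1: a = malloc(6) -> a = 0; heap: [0-5 ALLOC][6-28 FREE]
Op 2: a = realloc(a, 4) -> a = 0; heap: [0-3 ALLOC][4-28 FREE]
Op 3: a = realloc(a, 7) -> a = 0; heap: [0-6 ALLOC][7-28 FREE]
Op 4: a = realloc(a, 3) -> a = 0; heap: [0-2 ALLOC][3-28 FREE]
Op 5: a = realloc(a, 9) -> a = 0; heap: [0-8 ALLOC][9-28 FREE]
Op 6: free(a) -> (freed a); heap: [0-28 FREE]
Op 7: b = malloc(2) -> b = 0; heap: [0-1 ALLOC][2-28 FREE]
malloc(18): first-fit scan over [0-1 ALLOC][2-28 FREE] -> 2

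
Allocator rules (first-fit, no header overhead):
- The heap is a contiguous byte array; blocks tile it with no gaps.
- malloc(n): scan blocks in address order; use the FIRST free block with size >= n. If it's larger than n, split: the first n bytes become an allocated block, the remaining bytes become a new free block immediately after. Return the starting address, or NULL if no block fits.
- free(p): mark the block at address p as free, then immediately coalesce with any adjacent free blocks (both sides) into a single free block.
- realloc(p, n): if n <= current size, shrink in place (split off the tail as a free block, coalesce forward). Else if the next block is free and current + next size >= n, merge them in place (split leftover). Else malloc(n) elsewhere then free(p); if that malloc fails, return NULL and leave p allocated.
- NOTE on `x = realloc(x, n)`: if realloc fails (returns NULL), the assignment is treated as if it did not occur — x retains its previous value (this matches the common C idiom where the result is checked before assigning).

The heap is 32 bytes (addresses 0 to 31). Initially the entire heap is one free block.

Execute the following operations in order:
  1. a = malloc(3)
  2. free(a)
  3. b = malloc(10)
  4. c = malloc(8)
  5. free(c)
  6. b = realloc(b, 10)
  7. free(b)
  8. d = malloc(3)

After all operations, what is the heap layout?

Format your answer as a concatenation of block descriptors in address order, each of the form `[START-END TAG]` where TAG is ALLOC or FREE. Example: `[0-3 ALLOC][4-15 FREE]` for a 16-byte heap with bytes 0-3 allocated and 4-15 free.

Op 1: a = malloc(3) -> a = 0; heap: [0-2 ALLOC][3-31 FREE]
Op 2: free(a) -> (freed a); heap: [0-31 FREE]
Op 3: b = malloc(10) -> b = 0; heap: [0-9 ALLOC][10-31 FREE]
Op 4: c = malloc(8) -> c = 10; heap: [0-9 ALLOC][10-17 ALLOC][18-31 FREE]
Op 5: free(c) -> (freed c); heap: [0-9 ALLOC][10-31 FREE]
Op 6: b = realloc(b, 10) -> b = 0; heap: [0-9 ALLOC][10-31 FREE]
Op 7: free(b) -> (freed b); heap: [0-31 FREE]
Op 8: d = malloc(3) -> d = 0; heap: [0-2 ALLOC][3-31 FREE]

Answer: [0-2 ALLOC][3-31 FREE]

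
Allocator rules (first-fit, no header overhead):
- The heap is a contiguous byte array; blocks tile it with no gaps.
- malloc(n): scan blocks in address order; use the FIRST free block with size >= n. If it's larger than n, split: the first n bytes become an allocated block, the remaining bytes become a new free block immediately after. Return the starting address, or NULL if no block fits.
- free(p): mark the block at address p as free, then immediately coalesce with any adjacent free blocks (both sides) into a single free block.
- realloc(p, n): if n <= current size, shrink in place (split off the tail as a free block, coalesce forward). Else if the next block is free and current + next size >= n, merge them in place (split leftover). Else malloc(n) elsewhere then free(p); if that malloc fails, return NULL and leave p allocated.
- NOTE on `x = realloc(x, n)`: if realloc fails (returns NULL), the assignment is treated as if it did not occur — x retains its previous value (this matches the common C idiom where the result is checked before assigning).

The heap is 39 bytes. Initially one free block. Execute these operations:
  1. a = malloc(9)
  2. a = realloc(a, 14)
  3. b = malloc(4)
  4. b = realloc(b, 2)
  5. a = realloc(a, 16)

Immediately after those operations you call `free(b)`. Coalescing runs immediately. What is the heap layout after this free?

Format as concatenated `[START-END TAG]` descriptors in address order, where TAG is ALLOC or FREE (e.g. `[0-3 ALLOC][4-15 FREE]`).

Op 1: a = malloc(9) -> a = 0; heap: [0-8 ALLOC][9-38 FREE]
Op 2: a = realloc(a, 14) -> a = 0; heap: [0-13 ALLOC][14-38 FREE]
Op 3: b = malloc(4) -> b = 14; heap: [0-13 ALLOC][14-17 ALLOC][18-38 FREE]
Op 4: b = realloc(b, 2) -> b = 14; heap: [0-13 ALLOC][14-15 ALLOC][16-38 FREE]
Op 5: a = realloc(a, 16) -> a = 16; heap: [0-13 FREE][14-15 ALLOC][16-31 ALLOC][32-38 FREE]
free(b): b = 14 -> block [14-15 ALLOC]; mark free, coalesce with adjacent free neighbors -> [0-15 FREE][16-31 ALLOC][32-38 FREE]

Answer: [0-15 FREE][16-31 ALLOC][32-38 FREE]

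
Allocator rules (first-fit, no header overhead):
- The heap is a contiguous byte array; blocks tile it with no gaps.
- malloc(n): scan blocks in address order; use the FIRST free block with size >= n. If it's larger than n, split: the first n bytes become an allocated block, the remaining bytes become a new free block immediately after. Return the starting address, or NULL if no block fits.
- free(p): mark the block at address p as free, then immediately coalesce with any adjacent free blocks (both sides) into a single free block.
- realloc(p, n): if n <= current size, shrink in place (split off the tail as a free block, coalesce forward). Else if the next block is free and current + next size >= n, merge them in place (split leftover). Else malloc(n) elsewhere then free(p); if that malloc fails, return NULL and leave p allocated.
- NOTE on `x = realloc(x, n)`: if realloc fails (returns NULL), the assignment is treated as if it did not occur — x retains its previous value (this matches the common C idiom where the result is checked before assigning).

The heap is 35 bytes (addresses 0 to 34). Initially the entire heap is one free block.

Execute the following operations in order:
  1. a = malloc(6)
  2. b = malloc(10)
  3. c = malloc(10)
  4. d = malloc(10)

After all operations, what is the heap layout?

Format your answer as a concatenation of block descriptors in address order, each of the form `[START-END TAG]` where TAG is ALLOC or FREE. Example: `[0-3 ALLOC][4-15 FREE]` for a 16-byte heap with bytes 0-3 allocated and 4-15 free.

Answer: [0-5 ALLOC][6-15 ALLOC][16-25 ALLOC][26-34 FREE]

Derivation:
Op 1: a = malloc(6) -> a = 0; heap: [0-5 ALLOC][6-34 FREE]
Op 2: b = malloc(10) -> b = 6; heap: [0-5 ALLOC][6-15 ALLOC][16-34 FREE]
Op 3: c = malloc(10) -> c = 16; heap: [0-5 ALLOC][6-15 ALLOC][16-25 ALLOC][26-34 FREE]
Op 4: d = malloc(10) -> d = NULL; heap: [0-5 ALLOC][6-15 ALLOC][16-25 ALLOC][26-34 FREE]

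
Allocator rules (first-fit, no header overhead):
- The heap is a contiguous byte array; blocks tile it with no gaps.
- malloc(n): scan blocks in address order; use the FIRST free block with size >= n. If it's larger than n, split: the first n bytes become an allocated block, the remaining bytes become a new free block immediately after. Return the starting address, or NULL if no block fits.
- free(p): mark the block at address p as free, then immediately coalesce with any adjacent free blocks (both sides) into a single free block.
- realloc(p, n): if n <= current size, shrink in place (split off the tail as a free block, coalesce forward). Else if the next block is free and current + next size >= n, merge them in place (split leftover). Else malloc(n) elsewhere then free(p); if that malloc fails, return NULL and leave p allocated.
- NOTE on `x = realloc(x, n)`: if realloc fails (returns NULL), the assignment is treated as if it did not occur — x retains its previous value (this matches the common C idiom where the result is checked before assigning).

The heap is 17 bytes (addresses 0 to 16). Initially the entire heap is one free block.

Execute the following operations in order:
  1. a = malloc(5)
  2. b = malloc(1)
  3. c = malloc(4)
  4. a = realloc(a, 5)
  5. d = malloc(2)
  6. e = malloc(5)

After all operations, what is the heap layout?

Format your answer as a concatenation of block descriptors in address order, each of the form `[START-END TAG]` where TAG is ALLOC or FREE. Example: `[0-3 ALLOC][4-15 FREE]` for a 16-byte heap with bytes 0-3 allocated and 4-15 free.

Answer: [0-4 ALLOC][5-5 ALLOC][6-9 ALLOC][10-11 ALLOC][12-16 ALLOC]

Derivation:
Op 1: a = malloc(5) -> a = 0; heap: [0-4 ALLOC][5-16 FREE]
Op 2: b = malloc(1) -> b = 5; heap: [0-4 ALLOC][5-5 ALLOC][6-16 FREE]
Op 3: c = malloc(4) -> c = 6; heap: [0-4 ALLOC][5-5 ALLOC][6-9 ALLOC][10-16 FREE]
Op 4: a = realloc(a, 5) -> a = 0; heap: [0-4 ALLOC][5-5 ALLOC][6-9 ALLOC][10-16 FREE]
Op 5: d = malloc(2) -> d = 10; heap: [0-4 ALLOC][5-5 ALLOC][6-9 ALLOC][10-11 ALLOC][12-16 FREE]
Op 6: e = malloc(5) -> e = 12; heap: [0-4 ALLOC][5-5 ALLOC][6-9 ALLOC][10-11 ALLOC][12-16 ALLOC]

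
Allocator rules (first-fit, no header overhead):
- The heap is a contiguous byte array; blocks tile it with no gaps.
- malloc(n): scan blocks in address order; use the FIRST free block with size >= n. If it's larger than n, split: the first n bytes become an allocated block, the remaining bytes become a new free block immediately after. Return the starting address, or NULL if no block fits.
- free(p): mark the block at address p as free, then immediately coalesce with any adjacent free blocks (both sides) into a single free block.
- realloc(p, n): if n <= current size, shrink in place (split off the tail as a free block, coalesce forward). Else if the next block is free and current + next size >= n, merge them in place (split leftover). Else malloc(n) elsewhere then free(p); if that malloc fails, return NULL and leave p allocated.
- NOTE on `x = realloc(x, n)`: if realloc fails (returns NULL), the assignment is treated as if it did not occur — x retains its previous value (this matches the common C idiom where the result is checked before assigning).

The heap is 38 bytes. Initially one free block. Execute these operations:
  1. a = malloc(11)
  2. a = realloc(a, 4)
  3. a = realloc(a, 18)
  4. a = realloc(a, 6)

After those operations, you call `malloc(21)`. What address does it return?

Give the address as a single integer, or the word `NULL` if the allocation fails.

Answer: 6

Derivation:
Op 1: a = malloc(11) -> a = 0; heap: [0-10 ALLOC][11-37 FREE]
Op 2: a = realloc(a, 4) -> a = 0; heap: [0-3 ALLOC][4-37 FREE]
Op 3: a = realloc(a, 18) -> a = 0; heap: [0-17 ALLOC][18-37 FREE]
Op 4: a = realloc(a, 6) -> a = 0; heap: [0-5 ALLOC][6-37 FREE]
malloc(21): first-fit scan over [0-5 ALLOC][6-37 FREE] -> 6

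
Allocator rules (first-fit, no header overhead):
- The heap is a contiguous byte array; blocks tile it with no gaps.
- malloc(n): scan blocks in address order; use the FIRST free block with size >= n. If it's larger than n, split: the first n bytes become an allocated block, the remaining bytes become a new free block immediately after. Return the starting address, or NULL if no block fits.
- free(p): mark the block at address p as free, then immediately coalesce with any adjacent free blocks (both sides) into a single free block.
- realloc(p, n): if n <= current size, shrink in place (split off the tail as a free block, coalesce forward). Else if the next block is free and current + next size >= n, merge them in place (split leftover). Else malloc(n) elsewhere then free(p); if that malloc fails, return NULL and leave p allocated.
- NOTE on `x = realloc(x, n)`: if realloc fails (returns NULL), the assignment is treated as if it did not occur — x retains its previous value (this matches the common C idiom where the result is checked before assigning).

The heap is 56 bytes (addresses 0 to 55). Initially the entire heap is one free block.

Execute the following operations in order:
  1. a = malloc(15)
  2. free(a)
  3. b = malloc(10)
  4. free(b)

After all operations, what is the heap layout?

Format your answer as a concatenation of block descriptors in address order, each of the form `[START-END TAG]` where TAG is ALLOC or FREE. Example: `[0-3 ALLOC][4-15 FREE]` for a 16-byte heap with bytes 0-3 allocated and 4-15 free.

Op 1: a = malloc(15) -> a = 0; heap: [0-14 ALLOC][15-55 FREE]
Op 2: free(a) -> (freed a); heap: [0-55 FREE]
Op 3: b = malloc(10) -> b = 0; heap: [0-9 ALLOC][10-55 FREE]
Op 4: free(b) -> (freed b); heap: [0-55 FREE]

Answer: [0-55 FREE]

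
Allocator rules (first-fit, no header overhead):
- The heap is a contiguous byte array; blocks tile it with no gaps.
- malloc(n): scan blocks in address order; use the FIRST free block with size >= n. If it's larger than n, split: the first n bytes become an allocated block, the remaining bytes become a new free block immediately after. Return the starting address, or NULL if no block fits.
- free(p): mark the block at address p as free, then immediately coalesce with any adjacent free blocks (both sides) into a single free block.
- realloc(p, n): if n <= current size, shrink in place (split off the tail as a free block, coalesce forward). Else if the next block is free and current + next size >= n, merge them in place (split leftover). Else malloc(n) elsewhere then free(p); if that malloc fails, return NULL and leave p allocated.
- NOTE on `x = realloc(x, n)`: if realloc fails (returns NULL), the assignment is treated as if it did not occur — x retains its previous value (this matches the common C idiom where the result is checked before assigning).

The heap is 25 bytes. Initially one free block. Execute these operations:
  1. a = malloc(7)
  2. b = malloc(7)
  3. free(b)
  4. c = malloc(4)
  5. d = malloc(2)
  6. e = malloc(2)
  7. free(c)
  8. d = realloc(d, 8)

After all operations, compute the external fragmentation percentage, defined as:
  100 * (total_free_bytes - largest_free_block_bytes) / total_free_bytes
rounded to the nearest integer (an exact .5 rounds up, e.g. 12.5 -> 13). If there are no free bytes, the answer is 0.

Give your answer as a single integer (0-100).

Answer: 25

Derivation:
Op 1: a = malloc(7) -> a = 0; heap: [0-6 ALLOC][7-24 FREE]
Op 2: b = malloc(7) -> b = 7; heap: [0-6 ALLOC][7-13 ALLOC][14-24 FREE]
Op 3: free(b) -> (freed b); heap: [0-6 ALLOC][7-24 FREE]
Op 4: c = malloc(4) -> c = 7; heap: [0-6 ALLOC][7-10 ALLOC][11-24 FREE]
Op 5: d = malloc(2) -> d = 11; heap: [0-6 ALLOC][7-10 ALLOC][11-12 ALLOC][13-24 FREE]
Op 6: e = malloc(2) -> e = 13; heap: [0-6 ALLOC][7-10 ALLOC][11-12 ALLOC][13-14 ALLOC][15-24 FREE]
Op 7: free(c) -> (freed c); heap: [0-6 ALLOC][7-10 FREE][11-12 ALLOC][13-14 ALLOC][15-24 FREE]
Op 8: d = realloc(d, 8) -> d = 15; heap: [0-6 ALLOC][7-12 FREE][13-14 ALLOC][15-22 ALLOC][23-24 FREE]
Free blocks: [6 2] total_free=8 largest=6 -> 100*(8-6)/8 = 200/8 = 25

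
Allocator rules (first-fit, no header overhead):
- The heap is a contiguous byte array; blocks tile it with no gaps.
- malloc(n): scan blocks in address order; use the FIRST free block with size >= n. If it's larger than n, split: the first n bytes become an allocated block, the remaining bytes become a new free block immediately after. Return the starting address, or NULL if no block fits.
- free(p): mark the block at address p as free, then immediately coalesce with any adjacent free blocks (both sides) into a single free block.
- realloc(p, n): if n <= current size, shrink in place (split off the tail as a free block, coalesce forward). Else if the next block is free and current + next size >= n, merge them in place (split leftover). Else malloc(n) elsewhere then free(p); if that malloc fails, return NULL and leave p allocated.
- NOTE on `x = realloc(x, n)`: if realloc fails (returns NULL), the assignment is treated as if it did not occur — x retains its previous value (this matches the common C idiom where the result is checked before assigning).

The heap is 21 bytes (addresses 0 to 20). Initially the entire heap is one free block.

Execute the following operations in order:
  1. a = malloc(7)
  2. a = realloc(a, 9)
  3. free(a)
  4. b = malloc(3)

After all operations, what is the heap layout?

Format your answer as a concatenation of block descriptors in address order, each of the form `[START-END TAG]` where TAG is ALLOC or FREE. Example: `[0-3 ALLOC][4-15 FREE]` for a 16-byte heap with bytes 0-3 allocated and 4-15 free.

Op 1: a = malloc(7) -> a = 0; heap: [0-6 ALLOC][7-20 FREE]
Op 2: a = realloc(a, 9) -> a = 0; heap: [0-8 ALLOC][9-20 FREE]
Op 3: free(a) -> (freed a); heap: [0-20 FREE]
Op 4: b = malloc(3) -> b = 0; heap: [0-2 ALLOC][3-20 FREE]

Answer: [0-2 ALLOC][3-20 FREE]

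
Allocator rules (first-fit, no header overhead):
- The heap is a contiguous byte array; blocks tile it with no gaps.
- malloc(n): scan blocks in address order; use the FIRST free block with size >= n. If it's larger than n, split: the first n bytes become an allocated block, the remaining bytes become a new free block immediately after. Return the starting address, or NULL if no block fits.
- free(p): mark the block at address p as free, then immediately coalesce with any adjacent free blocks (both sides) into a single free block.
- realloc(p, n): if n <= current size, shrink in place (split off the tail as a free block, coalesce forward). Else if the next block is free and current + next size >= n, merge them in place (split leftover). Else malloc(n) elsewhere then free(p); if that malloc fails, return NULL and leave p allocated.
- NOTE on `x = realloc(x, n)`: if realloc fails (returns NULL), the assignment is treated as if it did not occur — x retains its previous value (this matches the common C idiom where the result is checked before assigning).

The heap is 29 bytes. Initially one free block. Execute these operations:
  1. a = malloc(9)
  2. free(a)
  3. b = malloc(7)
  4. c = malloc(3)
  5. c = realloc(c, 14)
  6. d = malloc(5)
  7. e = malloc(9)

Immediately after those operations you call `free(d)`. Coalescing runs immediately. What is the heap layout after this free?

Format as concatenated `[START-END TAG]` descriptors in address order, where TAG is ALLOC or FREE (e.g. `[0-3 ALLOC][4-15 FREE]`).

Answer: [0-6 ALLOC][7-20 ALLOC][21-28 FREE]

Derivation:
Op 1: a = malloc(9) -> a = 0; heap: [0-8 ALLOC][9-28 FREE]
Op 2: free(a) -> (freed a); heap: [0-28 FREE]
Op 3: b = malloc(7) -> b = 0; heap: [0-6 ALLOC][7-28 FREE]
Op 4: c = malloc(3) -> c = 7; heap: [0-6 ALLOC][7-9 ALLOC][10-28 FREE]
Op 5: c = realloc(c, 14) -> c = 7; heap: [0-6 ALLOC][7-20 ALLOC][21-28 FREE]
Op 6: d = malloc(5) -> d = 21; heap: [0-6 ALLOC][7-20 ALLOC][21-25 ALLOC][26-28 FREE]
Op 7: e = malloc(9) -> e = NULL; heap: [0-6 ALLOC][7-20 ALLOC][21-25 ALLOC][26-28 FREE]
free(d): d = 21 -> block [21-25 ALLOC]; mark free, coalesce with adjacent free neighbors -> [0-6 ALLOC][7-20 ALLOC][21-28 FREE]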